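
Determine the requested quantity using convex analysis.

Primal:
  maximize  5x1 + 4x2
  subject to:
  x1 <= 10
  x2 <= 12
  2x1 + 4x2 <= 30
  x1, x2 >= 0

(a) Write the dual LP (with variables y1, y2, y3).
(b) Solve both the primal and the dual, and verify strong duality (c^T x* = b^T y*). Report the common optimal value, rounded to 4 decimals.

The standard primal-dual pair for 'max c^T x s.t. A x <= b, x >= 0' is:
  Dual:  min b^T y  s.t.  A^T y >= c,  y >= 0.

So the dual LP is:
  minimize  10y1 + 12y2 + 30y3
  subject to:
    y1 + 2y3 >= 5
    y2 + 4y3 >= 4
    y1, y2, y3 >= 0

Solving the primal: x* = (10, 2.5).
  primal value c^T x* = 60.
Solving the dual: y* = (3, 0, 1).
  dual value b^T y* = 60.
Strong duality: c^T x* = b^T y*. Confirmed.

60


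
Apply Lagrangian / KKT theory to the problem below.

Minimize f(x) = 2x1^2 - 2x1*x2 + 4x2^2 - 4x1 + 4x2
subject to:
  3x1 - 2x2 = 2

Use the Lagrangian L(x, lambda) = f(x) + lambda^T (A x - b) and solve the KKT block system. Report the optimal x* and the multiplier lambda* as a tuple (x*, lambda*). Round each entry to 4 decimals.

Form the Lagrangian:
  L(x, lambda) = (1/2) x^T Q x + c^T x + lambda^T (A x - b)
Stationarity (grad_x L = 0): Q x + c + A^T lambda = 0.
Primal feasibility: A x = b.

This gives the KKT block system:
  [ Q   A^T ] [ x     ]   [-c ]
  [ A    0  ] [ lambda ] = [ b ]

Solving the linear system:
  x*      = (0.5, -0.25)
  lambda* = (0.5)
  f(x*)   = -2

x* = (0.5, -0.25), lambda* = (0.5)


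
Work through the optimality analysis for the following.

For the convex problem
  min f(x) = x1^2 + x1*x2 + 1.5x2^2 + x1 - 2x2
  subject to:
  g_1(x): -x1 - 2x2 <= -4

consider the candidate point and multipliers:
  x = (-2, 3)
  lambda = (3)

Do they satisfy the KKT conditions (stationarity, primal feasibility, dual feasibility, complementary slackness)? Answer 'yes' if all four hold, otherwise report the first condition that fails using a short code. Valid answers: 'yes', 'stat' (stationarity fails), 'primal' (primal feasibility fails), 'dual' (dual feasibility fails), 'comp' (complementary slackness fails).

Gradient of f: grad f(x) = Q x + c = (0, 5)
Constraint values g_i(x) = a_i^T x - b_i:
  g_1((-2, 3)) = 0
Stationarity residual: grad f(x) + sum_i lambda_i a_i = (-3, -1)
  -> stationarity FAILS
Primal feasibility (all g_i <= 0): OK
Dual feasibility (all lambda_i >= 0): OK
Complementary slackness (lambda_i * g_i(x) = 0 for all i): OK

Verdict: the first failing condition is stationarity -> stat.

stat


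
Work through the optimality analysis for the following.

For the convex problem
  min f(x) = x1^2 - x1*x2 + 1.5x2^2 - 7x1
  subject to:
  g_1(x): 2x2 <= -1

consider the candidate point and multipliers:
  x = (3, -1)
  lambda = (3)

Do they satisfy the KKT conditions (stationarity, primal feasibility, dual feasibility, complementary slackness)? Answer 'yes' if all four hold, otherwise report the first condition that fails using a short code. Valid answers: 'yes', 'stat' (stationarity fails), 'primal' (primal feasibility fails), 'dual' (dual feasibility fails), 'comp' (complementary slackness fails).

Gradient of f: grad f(x) = Q x + c = (0, -6)
Constraint values g_i(x) = a_i^T x - b_i:
  g_1((3, -1)) = -1
Stationarity residual: grad f(x) + sum_i lambda_i a_i = (0, 0)
  -> stationarity OK
Primal feasibility (all g_i <= 0): OK
Dual feasibility (all lambda_i >= 0): OK
Complementary slackness (lambda_i * g_i(x) = 0 for all i): FAILS

Verdict: the first failing condition is complementary_slackness -> comp.

comp


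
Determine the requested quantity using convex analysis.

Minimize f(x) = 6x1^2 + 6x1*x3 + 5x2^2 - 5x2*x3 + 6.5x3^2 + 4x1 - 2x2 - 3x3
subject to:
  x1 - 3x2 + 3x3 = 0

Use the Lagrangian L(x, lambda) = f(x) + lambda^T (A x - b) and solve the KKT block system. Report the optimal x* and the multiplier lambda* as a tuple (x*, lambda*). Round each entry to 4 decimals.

Form the Lagrangian:
  L(x, lambda) = (1/2) x^T Q x + c^T x + lambda^T (A x - b)
Stationarity (grad_x L = 0): Q x + c + A^T lambda = 0.
Primal feasibility: A x = b.

This gives the KKT block system:
  [ Q   A^T ] [ x     ]   [-c ]
  [ A    0  ] [ lambda ] = [ b ]

Solving the linear system:
  x*      = (-0.7313, 0.5721, 0.8159)
  lambda* = (-0.1194)
  f(x*)   = -3.2587

x* = (-0.7313, 0.5721, 0.8159), lambda* = (-0.1194)


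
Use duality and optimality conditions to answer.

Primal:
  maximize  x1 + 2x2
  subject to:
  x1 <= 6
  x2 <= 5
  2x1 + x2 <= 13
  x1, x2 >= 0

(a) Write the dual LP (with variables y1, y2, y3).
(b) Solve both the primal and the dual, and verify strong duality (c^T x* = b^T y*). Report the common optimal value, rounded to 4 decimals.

The standard primal-dual pair for 'max c^T x s.t. A x <= b, x >= 0' is:
  Dual:  min b^T y  s.t.  A^T y >= c,  y >= 0.

So the dual LP is:
  minimize  6y1 + 5y2 + 13y3
  subject to:
    y1 + 2y3 >= 1
    y2 + y3 >= 2
    y1, y2, y3 >= 0

Solving the primal: x* = (4, 5).
  primal value c^T x* = 14.
Solving the dual: y* = (0, 1.5, 0.5).
  dual value b^T y* = 14.
Strong duality: c^T x* = b^T y*. Confirmed.

14


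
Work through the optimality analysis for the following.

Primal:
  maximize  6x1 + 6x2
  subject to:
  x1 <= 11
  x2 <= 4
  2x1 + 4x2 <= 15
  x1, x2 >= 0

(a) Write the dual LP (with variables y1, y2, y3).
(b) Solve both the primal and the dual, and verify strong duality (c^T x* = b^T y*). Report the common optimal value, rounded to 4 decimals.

The standard primal-dual pair for 'max c^T x s.t. A x <= b, x >= 0' is:
  Dual:  min b^T y  s.t.  A^T y >= c,  y >= 0.

So the dual LP is:
  minimize  11y1 + 4y2 + 15y3
  subject to:
    y1 + 2y3 >= 6
    y2 + 4y3 >= 6
    y1, y2, y3 >= 0

Solving the primal: x* = (7.5, 0).
  primal value c^T x* = 45.
Solving the dual: y* = (0, 0, 3).
  dual value b^T y* = 45.
Strong duality: c^T x* = b^T y*. Confirmed.

45


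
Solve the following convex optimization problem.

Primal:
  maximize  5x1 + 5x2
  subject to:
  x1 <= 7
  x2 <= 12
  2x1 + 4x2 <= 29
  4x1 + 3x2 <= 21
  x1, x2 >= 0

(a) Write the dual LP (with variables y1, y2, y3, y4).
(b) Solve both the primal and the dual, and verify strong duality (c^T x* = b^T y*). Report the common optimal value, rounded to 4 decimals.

The standard primal-dual pair for 'max c^T x s.t. A x <= b, x >= 0' is:
  Dual:  min b^T y  s.t.  A^T y >= c,  y >= 0.

So the dual LP is:
  minimize  7y1 + 12y2 + 29y3 + 21y4
  subject to:
    y1 + 2y3 + 4y4 >= 5
    y2 + 4y3 + 3y4 >= 5
    y1, y2, y3, y4 >= 0

Solving the primal: x* = (0, 7).
  primal value c^T x* = 35.
Solving the dual: y* = (0, 0, 0, 1.6667).
  dual value b^T y* = 35.
Strong duality: c^T x* = b^T y*. Confirmed.

35


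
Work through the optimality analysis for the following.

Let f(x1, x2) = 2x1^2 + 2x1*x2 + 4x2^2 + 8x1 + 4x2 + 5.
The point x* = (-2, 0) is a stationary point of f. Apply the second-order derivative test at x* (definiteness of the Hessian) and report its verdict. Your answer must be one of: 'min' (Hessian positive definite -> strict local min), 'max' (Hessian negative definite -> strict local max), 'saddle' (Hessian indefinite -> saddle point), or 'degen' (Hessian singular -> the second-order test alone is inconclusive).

Compute the Hessian H = grad^2 f:
  H = [[4, 2], [2, 8]]
Verify stationarity: grad f(x*) = H x* + g = (0, 0).
Eigenvalues of H: 3.1716, 8.8284.
Both eigenvalues > 0, so H is positive definite -> x* is a strict local min.

min


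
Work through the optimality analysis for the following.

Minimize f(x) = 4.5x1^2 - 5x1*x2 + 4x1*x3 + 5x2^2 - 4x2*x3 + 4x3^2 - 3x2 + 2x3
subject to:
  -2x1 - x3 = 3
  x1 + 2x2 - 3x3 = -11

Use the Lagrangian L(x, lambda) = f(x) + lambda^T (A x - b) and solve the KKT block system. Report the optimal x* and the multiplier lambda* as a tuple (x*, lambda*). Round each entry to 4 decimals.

Form the Lagrangian:
  L(x, lambda) = (1/2) x^T Q x + c^T x + lambda^T (A x - b)
Stationarity (grad_x L = 0): Q x + c + A^T lambda = 0.
Primal feasibility: A x = b.

This gives the KKT block system:
  [ Q   A^T ] [ x     ]   [-c ]
  [ A    0  ] [ lambda ] = [ b ]

Solving the linear system:
  x*      = (-2.5336, -1.1324, 2.0672)
  lambda* = (-1.9545, 4.9625)
  f(x*)   = 33.9911

x* = (-2.5336, -1.1324, 2.0672), lambda* = (-1.9545, 4.9625)


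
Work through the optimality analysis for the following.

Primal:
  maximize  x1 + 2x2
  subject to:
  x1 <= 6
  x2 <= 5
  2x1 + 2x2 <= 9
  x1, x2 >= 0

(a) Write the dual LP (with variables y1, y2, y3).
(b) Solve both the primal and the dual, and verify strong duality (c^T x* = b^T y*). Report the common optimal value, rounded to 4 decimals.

The standard primal-dual pair for 'max c^T x s.t. A x <= b, x >= 0' is:
  Dual:  min b^T y  s.t.  A^T y >= c,  y >= 0.

So the dual LP is:
  minimize  6y1 + 5y2 + 9y3
  subject to:
    y1 + 2y3 >= 1
    y2 + 2y3 >= 2
    y1, y2, y3 >= 0

Solving the primal: x* = (0, 4.5).
  primal value c^T x* = 9.
Solving the dual: y* = (0, 0, 1).
  dual value b^T y* = 9.
Strong duality: c^T x* = b^T y*. Confirmed.

9


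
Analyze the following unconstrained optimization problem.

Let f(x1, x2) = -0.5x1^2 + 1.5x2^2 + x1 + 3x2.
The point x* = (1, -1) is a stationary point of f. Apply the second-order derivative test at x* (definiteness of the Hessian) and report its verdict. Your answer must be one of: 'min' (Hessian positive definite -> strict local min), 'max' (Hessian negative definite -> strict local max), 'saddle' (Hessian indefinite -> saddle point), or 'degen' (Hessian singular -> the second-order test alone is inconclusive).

Compute the Hessian H = grad^2 f:
  H = [[-1, 0], [0, 3]]
Verify stationarity: grad f(x*) = H x* + g = (0, 0).
Eigenvalues of H: -1, 3.
Eigenvalues have mixed signs, so H is indefinite -> x* is a saddle point.

saddle


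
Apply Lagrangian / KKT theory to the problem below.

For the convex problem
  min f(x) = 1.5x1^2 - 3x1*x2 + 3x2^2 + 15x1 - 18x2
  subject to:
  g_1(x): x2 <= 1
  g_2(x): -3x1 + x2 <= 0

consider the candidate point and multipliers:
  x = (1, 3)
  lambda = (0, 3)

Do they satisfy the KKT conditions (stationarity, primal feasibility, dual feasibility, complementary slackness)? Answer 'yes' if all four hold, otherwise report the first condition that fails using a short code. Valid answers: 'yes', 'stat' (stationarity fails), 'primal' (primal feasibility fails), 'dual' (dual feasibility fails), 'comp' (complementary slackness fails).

Gradient of f: grad f(x) = Q x + c = (9, -3)
Constraint values g_i(x) = a_i^T x - b_i:
  g_1((1, 3)) = 2
  g_2((1, 3)) = 0
Stationarity residual: grad f(x) + sum_i lambda_i a_i = (0, 0)
  -> stationarity OK
Primal feasibility (all g_i <= 0): FAILS
Dual feasibility (all lambda_i >= 0): OK
Complementary slackness (lambda_i * g_i(x) = 0 for all i): OK

Verdict: the first failing condition is primal_feasibility -> primal.

primal


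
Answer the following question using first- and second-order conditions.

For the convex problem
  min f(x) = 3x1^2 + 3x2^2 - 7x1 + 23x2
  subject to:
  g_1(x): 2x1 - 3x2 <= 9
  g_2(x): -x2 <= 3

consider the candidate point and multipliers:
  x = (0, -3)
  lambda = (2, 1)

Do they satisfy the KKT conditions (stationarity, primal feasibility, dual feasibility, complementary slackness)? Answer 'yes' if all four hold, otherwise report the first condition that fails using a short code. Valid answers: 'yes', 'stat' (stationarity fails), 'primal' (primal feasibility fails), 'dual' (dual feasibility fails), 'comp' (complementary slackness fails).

Gradient of f: grad f(x) = Q x + c = (-7, 5)
Constraint values g_i(x) = a_i^T x - b_i:
  g_1((0, -3)) = 0
  g_2((0, -3)) = 0
Stationarity residual: grad f(x) + sum_i lambda_i a_i = (-3, -2)
  -> stationarity FAILS
Primal feasibility (all g_i <= 0): OK
Dual feasibility (all lambda_i >= 0): OK
Complementary slackness (lambda_i * g_i(x) = 0 for all i): OK

Verdict: the first failing condition is stationarity -> stat.

stat


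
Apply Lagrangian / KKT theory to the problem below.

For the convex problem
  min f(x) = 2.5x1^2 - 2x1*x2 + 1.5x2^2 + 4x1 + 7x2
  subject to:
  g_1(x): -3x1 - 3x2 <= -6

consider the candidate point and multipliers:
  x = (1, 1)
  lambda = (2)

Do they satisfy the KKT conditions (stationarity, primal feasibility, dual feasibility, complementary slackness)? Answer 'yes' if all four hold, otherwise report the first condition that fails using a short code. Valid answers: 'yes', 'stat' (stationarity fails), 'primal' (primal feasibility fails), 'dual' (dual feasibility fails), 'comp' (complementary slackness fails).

Gradient of f: grad f(x) = Q x + c = (7, 8)
Constraint values g_i(x) = a_i^T x - b_i:
  g_1((1, 1)) = 0
Stationarity residual: grad f(x) + sum_i lambda_i a_i = (1, 2)
  -> stationarity FAILS
Primal feasibility (all g_i <= 0): OK
Dual feasibility (all lambda_i >= 0): OK
Complementary slackness (lambda_i * g_i(x) = 0 for all i): OK

Verdict: the first failing condition is stationarity -> stat.

stat


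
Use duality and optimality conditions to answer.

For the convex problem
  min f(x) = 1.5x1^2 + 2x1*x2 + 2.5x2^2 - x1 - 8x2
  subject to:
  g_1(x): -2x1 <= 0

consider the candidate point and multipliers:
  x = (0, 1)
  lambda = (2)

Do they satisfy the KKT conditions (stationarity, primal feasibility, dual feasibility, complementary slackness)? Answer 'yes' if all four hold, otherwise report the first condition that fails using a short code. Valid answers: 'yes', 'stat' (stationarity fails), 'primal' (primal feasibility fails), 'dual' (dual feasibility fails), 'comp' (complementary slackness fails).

Gradient of f: grad f(x) = Q x + c = (1, -3)
Constraint values g_i(x) = a_i^T x - b_i:
  g_1((0, 1)) = 0
Stationarity residual: grad f(x) + sum_i lambda_i a_i = (-3, -3)
  -> stationarity FAILS
Primal feasibility (all g_i <= 0): OK
Dual feasibility (all lambda_i >= 0): OK
Complementary slackness (lambda_i * g_i(x) = 0 for all i): OK

Verdict: the first failing condition is stationarity -> stat.

stat


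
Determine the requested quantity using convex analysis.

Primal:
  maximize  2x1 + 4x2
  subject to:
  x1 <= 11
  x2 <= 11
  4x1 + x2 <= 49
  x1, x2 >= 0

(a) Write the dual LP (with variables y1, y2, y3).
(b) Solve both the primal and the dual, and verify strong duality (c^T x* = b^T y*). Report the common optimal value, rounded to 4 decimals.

The standard primal-dual pair for 'max c^T x s.t. A x <= b, x >= 0' is:
  Dual:  min b^T y  s.t.  A^T y >= c,  y >= 0.

So the dual LP is:
  minimize  11y1 + 11y2 + 49y3
  subject to:
    y1 + 4y3 >= 2
    y2 + y3 >= 4
    y1, y2, y3 >= 0

Solving the primal: x* = (9.5, 11).
  primal value c^T x* = 63.
Solving the dual: y* = (0, 3.5, 0.5).
  dual value b^T y* = 63.
Strong duality: c^T x* = b^T y*. Confirmed.

63


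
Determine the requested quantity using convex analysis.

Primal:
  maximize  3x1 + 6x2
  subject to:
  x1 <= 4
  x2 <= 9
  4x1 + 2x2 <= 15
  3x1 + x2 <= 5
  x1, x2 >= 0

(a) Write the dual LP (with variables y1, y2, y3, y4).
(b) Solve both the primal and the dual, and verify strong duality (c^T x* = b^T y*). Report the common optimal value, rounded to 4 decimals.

The standard primal-dual pair for 'max c^T x s.t. A x <= b, x >= 0' is:
  Dual:  min b^T y  s.t.  A^T y >= c,  y >= 0.

So the dual LP is:
  minimize  4y1 + 9y2 + 15y3 + 5y4
  subject to:
    y1 + 4y3 + 3y4 >= 3
    y2 + 2y3 + y4 >= 6
    y1, y2, y3, y4 >= 0

Solving the primal: x* = (0, 5).
  primal value c^T x* = 30.
Solving the dual: y* = (0, 0, 0, 6).
  dual value b^T y* = 30.
Strong duality: c^T x* = b^T y*. Confirmed.

30


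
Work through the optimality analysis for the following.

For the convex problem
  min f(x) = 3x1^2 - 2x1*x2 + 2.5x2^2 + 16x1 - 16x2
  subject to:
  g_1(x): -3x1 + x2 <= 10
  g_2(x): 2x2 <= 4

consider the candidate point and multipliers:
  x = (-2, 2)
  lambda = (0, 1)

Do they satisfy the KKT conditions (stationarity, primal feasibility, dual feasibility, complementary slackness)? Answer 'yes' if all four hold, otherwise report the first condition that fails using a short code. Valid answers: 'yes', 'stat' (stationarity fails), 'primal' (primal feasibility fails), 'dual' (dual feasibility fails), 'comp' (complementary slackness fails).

Gradient of f: grad f(x) = Q x + c = (0, -2)
Constraint values g_i(x) = a_i^T x - b_i:
  g_1((-2, 2)) = -2
  g_2((-2, 2)) = 0
Stationarity residual: grad f(x) + sum_i lambda_i a_i = (0, 0)
  -> stationarity OK
Primal feasibility (all g_i <= 0): OK
Dual feasibility (all lambda_i >= 0): OK
Complementary slackness (lambda_i * g_i(x) = 0 for all i): OK

Verdict: yes, KKT holds.

yes


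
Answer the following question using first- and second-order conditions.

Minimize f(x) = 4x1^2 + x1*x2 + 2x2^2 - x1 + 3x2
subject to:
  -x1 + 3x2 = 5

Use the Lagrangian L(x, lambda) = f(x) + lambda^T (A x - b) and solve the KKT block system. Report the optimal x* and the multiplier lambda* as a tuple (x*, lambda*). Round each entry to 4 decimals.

Form the Lagrangian:
  L(x, lambda) = (1/2) x^T Q x + c^T x + lambda^T (A x - b)
Stationarity (grad_x L = 0): Q x + c + A^T lambda = 0.
Primal feasibility: A x = b.

This gives the KKT block system:
  [ Q   A^T ] [ x     ]   [-c ]
  [ A    0  ] [ lambda ] = [ b ]

Solving the linear system:
  x*      = (-0.4268, 1.5244)
  lambda* = (-2.8902)
  f(x*)   = 9.7256

x* = (-0.4268, 1.5244), lambda* = (-2.8902)


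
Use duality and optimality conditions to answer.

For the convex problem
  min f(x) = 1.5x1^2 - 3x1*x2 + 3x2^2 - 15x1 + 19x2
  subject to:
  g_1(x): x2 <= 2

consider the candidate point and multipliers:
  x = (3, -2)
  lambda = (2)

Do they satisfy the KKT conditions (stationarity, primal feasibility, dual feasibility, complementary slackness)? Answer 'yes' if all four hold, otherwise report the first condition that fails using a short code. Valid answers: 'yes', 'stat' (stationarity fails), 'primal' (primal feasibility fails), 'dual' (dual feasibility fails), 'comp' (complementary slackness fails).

Gradient of f: grad f(x) = Q x + c = (0, -2)
Constraint values g_i(x) = a_i^T x - b_i:
  g_1((3, -2)) = -4
Stationarity residual: grad f(x) + sum_i lambda_i a_i = (0, 0)
  -> stationarity OK
Primal feasibility (all g_i <= 0): OK
Dual feasibility (all lambda_i >= 0): OK
Complementary slackness (lambda_i * g_i(x) = 0 for all i): FAILS

Verdict: the first failing condition is complementary_slackness -> comp.

comp


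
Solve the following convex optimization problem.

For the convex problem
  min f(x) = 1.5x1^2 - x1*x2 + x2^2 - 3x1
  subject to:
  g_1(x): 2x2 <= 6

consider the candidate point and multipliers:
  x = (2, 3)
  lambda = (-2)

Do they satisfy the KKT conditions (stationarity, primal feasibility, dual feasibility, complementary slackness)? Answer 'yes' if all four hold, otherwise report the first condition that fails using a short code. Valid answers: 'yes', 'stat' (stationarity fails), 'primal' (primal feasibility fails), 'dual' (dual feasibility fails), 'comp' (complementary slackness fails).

Gradient of f: grad f(x) = Q x + c = (0, 4)
Constraint values g_i(x) = a_i^T x - b_i:
  g_1((2, 3)) = 0
Stationarity residual: grad f(x) + sum_i lambda_i a_i = (0, 0)
  -> stationarity OK
Primal feasibility (all g_i <= 0): OK
Dual feasibility (all lambda_i >= 0): FAILS
Complementary slackness (lambda_i * g_i(x) = 0 for all i): OK

Verdict: the first failing condition is dual_feasibility -> dual.

dual


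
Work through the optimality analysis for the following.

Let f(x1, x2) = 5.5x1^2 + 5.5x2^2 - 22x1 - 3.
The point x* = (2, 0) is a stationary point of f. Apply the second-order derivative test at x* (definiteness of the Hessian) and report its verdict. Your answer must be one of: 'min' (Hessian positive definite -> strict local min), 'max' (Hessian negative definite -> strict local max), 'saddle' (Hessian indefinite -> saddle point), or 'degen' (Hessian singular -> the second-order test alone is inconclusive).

Compute the Hessian H = grad^2 f:
  H = [[11, 0], [0, 11]]
Verify stationarity: grad f(x*) = H x* + g = (0, 0).
Eigenvalues of H: 11, 11.
Both eigenvalues > 0, so H is positive definite -> x* is a strict local min.

min


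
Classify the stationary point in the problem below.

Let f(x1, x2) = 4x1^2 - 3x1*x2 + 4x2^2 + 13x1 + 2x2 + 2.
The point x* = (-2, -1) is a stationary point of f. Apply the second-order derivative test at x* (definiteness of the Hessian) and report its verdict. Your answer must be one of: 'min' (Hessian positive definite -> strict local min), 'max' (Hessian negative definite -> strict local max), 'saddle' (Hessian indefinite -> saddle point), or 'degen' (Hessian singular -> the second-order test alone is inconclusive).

Compute the Hessian H = grad^2 f:
  H = [[8, -3], [-3, 8]]
Verify stationarity: grad f(x*) = H x* + g = (0, 0).
Eigenvalues of H: 5, 11.
Both eigenvalues > 0, so H is positive definite -> x* is a strict local min.

min


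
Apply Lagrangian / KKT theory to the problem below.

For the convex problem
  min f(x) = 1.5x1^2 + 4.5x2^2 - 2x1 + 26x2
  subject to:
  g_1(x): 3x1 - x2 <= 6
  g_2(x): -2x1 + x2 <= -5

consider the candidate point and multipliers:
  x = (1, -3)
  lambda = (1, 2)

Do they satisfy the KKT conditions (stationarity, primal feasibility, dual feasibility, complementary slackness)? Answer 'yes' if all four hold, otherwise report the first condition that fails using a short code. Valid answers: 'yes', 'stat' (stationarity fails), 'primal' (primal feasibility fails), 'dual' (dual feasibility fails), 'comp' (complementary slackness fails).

Gradient of f: grad f(x) = Q x + c = (1, -1)
Constraint values g_i(x) = a_i^T x - b_i:
  g_1((1, -3)) = 0
  g_2((1, -3)) = 0
Stationarity residual: grad f(x) + sum_i lambda_i a_i = (0, 0)
  -> stationarity OK
Primal feasibility (all g_i <= 0): OK
Dual feasibility (all lambda_i >= 0): OK
Complementary slackness (lambda_i * g_i(x) = 0 for all i): OK

Verdict: yes, KKT holds.

yes


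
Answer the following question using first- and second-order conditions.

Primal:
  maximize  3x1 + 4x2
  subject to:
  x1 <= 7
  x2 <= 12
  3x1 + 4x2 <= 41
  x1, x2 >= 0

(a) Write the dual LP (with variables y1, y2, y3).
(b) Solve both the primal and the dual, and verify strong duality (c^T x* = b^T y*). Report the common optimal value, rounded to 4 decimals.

The standard primal-dual pair for 'max c^T x s.t. A x <= b, x >= 0' is:
  Dual:  min b^T y  s.t.  A^T y >= c,  y >= 0.

So the dual LP is:
  minimize  7y1 + 12y2 + 41y3
  subject to:
    y1 + 3y3 >= 3
    y2 + 4y3 >= 4
    y1, y2, y3 >= 0

Solving the primal: x* = (0, 10.25).
  primal value c^T x* = 41.
Solving the dual: y* = (0, 0, 1).
  dual value b^T y* = 41.
Strong duality: c^T x* = b^T y*. Confirmed.

41


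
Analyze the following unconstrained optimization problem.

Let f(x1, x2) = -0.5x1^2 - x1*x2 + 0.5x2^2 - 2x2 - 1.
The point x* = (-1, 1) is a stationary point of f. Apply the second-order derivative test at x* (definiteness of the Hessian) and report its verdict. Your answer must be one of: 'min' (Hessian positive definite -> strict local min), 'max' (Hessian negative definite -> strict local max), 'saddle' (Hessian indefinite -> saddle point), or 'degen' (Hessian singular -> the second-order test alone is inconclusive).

Compute the Hessian H = grad^2 f:
  H = [[-1, -1], [-1, 1]]
Verify stationarity: grad f(x*) = H x* + g = (0, 0).
Eigenvalues of H: -1.4142, 1.4142.
Eigenvalues have mixed signs, so H is indefinite -> x* is a saddle point.

saddle


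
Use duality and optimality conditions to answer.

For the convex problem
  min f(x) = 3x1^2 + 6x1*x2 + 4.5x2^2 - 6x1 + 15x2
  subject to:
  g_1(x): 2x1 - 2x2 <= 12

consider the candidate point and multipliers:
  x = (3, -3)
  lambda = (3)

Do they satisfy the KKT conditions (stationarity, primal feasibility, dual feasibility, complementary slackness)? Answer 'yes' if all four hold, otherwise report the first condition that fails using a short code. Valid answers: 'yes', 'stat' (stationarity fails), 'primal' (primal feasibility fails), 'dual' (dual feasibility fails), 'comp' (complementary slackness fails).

Gradient of f: grad f(x) = Q x + c = (-6, 6)
Constraint values g_i(x) = a_i^T x - b_i:
  g_1((3, -3)) = 0
Stationarity residual: grad f(x) + sum_i lambda_i a_i = (0, 0)
  -> stationarity OK
Primal feasibility (all g_i <= 0): OK
Dual feasibility (all lambda_i >= 0): OK
Complementary slackness (lambda_i * g_i(x) = 0 for all i): OK

Verdict: yes, KKT holds.

yes


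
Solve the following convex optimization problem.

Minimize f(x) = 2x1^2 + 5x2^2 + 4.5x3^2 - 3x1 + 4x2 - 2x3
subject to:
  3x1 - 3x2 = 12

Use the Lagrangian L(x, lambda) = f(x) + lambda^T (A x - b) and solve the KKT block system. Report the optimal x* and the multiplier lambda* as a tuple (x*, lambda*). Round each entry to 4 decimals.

Form the Lagrangian:
  L(x, lambda) = (1/2) x^T Q x + c^T x + lambda^T (A x - b)
Stationarity (grad_x L = 0): Q x + c + A^T lambda = 0.
Primal feasibility: A x = b.

This gives the KKT block system:
  [ Q   A^T ] [ x     ]   [-c ]
  [ A    0  ] [ lambda ] = [ b ]

Solving the linear system:
  x*      = (2.7857, -1.2143, 0.2222)
  lambda* = (-2.7143)
  f(x*)   = 9.4563

x* = (2.7857, -1.2143, 0.2222), lambda* = (-2.7143)


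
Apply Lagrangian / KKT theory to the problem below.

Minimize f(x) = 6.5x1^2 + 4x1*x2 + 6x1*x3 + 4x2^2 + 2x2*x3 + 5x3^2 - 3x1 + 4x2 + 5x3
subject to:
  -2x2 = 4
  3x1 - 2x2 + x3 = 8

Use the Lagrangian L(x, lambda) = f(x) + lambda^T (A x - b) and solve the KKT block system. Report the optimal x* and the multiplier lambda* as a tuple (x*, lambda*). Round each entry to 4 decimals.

Form the Lagrangian:
  L(x, lambda) = (1/2) x^T Q x + c^T x + lambda^T (A x - b)
Stationarity (grad_x L = 0): Q x + c + A^T lambda = 0.
Primal feasibility: A x = b.

This gives the KKT block system:
  [ Q   A^T ] [ x     ]   [-c ]
  [ A    0  ] [ lambda ] = [ b ]

Solving the linear system:
  x*      = (1.6418, -2, -0.9254)
  lambda* = (-2.0448, -1.597)
  f(x*)   = 1.7015

x* = (1.6418, -2, -0.9254), lambda* = (-2.0448, -1.597)


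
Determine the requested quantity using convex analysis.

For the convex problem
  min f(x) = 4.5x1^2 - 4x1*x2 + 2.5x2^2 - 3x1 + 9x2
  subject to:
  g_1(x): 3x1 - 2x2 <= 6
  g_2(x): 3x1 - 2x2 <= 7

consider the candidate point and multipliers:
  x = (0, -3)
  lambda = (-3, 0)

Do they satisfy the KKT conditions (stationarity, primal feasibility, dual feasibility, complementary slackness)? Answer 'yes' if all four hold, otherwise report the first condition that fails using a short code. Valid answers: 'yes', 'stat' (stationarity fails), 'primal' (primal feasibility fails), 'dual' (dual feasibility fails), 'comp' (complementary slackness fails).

Gradient of f: grad f(x) = Q x + c = (9, -6)
Constraint values g_i(x) = a_i^T x - b_i:
  g_1((0, -3)) = 0
  g_2((0, -3)) = -1
Stationarity residual: grad f(x) + sum_i lambda_i a_i = (0, 0)
  -> stationarity OK
Primal feasibility (all g_i <= 0): OK
Dual feasibility (all lambda_i >= 0): FAILS
Complementary slackness (lambda_i * g_i(x) = 0 for all i): OK

Verdict: the first failing condition is dual_feasibility -> dual.

dual


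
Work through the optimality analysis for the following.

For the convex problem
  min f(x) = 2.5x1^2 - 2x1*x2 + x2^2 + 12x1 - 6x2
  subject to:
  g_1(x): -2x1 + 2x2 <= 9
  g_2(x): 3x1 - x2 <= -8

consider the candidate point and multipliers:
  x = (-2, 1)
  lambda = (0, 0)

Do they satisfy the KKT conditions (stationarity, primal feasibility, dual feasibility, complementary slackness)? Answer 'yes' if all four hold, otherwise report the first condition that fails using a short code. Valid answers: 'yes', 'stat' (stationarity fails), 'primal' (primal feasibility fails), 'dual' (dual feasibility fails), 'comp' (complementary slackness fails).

Gradient of f: grad f(x) = Q x + c = (0, 0)
Constraint values g_i(x) = a_i^T x - b_i:
  g_1((-2, 1)) = -3
  g_2((-2, 1)) = 1
Stationarity residual: grad f(x) + sum_i lambda_i a_i = (0, 0)
  -> stationarity OK
Primal feasibility (all g_i <= 0): FAILS
Dual feasibility (all lambda_i >= 0): OK
Complementary slackness (lambda_i * g_i(x) = 0 for all i): OK

Verdict: the first failing condition is primal_feasibility -> primal.

primal


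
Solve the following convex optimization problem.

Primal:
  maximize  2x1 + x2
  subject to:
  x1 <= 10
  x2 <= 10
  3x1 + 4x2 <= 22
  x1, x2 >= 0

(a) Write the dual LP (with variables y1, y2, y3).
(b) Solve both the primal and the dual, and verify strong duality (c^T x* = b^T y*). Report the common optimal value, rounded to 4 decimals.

The standard primal-dual pair for 'max c^T x s.t. A x <= b, x >= 0' is:
  Dual:  min b^T y  s.t.  A^T y >= c,  y >= 0.

So the dual LP is:
  minimize  10y1 + 10y2 + 22y3
  subject to:
    y1 + 3y3 >= 2
    y2 + 4y3 >= 1
    y1, y2, y3 >= 0

Solving the primal: x* = (7.3333, 0).
  primal value c^T x* = 14.6667.
Solving the dual: y* = (0, 0, 0.6667).
  dual value b^T y* = 14.6667.
Strong duality: c^T x* = b^T y*. Confirmed.

14.6667


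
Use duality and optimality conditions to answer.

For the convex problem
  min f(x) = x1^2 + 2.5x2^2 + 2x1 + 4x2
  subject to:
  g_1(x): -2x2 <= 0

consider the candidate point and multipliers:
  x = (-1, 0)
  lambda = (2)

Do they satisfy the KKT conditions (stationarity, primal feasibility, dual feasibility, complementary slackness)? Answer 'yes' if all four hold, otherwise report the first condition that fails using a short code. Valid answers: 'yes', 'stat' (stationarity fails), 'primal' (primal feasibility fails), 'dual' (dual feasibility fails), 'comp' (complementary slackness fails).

Gradient of f: grad f(x) = Q x + c = (0, 4)
Constraint values g_i(x) = a_i^T x - b_i:
  g_1((-1, 0)) = 0
Stationarity residual: grad f(x) + sum_i lambda_i a_i = (0, 0)
  -> stationarity OK
Primal feasibility (all g_i <= 0): OK
Dual feasibility (all lambda_i >= 0): OK
Complementary slackness (lambda_i * g_i(x) = 0 for all i): OK

Verdict: yes, KKT holds.

yes


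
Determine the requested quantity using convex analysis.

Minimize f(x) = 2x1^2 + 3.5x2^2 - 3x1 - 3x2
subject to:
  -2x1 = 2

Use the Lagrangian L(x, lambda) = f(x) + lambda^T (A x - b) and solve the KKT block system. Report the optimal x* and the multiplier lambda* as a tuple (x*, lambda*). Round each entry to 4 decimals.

Form the Lagrangian:
  L(x, lambda) = (1/2) x^T Q x + c^T x + lambda^T (A x - b)
Stationarity (grad_x L = 0): Q x + c + A^T lambda = 0.
Primal feasibility: A x = b.

This gives the KKT block system:
  [ Q   A^T ] [ x     ]   [-c ]
  [ A    0  ] [ lambda ] = [ b ]

Solving the linear system:
  x*      = (-1, 0.4286)
  lambda* = (-3.5)
  f(x*)   = 4.3571

x* = (-1, 0.4286), lambda* = (-3.5)


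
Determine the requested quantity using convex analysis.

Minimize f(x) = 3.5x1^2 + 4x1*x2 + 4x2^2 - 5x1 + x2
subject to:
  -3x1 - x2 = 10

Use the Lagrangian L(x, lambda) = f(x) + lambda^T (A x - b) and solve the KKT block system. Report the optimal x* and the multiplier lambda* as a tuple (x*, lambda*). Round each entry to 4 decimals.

Form the Lagrangian:
  L(x, lambda) = (1/2) x^T Q x + c^T x + lambda^T (A x - b)
Stationarity (grad_x L = 0): Q x + c + A^T lambda = 0.
Primal feasibility: A x = b.

This gives the KKT block system:
  [ Q   A^T ] [ x     ]   [-c ]
  [ A    0  ] [ lambda ] = [ b ]

Solving the linear system:
  x*      = (-3.4909, 0.4727)
  lambda* = (-9.1818)
  f(x*)   = 54.8727

x* = (-3.4909, 0.4727), lambda* = (-9.1818)


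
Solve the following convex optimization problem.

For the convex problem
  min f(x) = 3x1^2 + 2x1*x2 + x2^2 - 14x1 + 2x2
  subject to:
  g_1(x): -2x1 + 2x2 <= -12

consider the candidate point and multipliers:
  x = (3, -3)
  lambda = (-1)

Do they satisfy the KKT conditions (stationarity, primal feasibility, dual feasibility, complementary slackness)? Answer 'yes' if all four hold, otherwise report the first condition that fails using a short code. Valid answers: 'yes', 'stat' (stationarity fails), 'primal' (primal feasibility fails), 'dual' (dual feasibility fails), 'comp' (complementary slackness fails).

Gradient of f: grad f(x) = Q x + c = (-2, 2)
Constraint values g_i(x) = a_i^T x - b_i:
  g_1((3, -3)) = 0
Stationarity residual: grad f(x) + sum_i lambda_i a_i = (0, 0)
  -> stationarity OK
Primal feasibility (all g_i <= 0): OK
Dual feasibility (all lambda_i >= 0): FAILS
Complementary slackness (lambda_i * g_i(x) = 0 for all i): OK

Verdict: the first failing condition is dual_feasibility -> dual.

dual


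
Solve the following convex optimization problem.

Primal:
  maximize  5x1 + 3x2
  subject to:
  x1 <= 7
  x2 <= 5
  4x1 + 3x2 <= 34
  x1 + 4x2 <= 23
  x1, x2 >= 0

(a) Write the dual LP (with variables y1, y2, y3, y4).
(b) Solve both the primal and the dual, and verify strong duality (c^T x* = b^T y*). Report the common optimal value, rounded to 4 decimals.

The standard primal-dual pair for 'max c^T x s.t. A x <= b, x >= 0' is:
  Dual:  min b^T y  s.t.  A^T y >= c,  y >= 0.

So the dual LP is:
  minimize  7y1 + 5y2 + 34y3 + 23y4
  subject to:
    y1 + 4y3 + y4 >= 5
    y2 + 3y3 + 4y4 >= 3
    y1, y2, y3, y4 >= 0

Solving the primal: x* = (7, 2).
  primal value c^T x* = 41.
Solving the dual: y* = (1, 0, 1, 0).
  dual value b^T y* = 41.
Strong duality: c^T x* = b^T y*. Confirmed.

41


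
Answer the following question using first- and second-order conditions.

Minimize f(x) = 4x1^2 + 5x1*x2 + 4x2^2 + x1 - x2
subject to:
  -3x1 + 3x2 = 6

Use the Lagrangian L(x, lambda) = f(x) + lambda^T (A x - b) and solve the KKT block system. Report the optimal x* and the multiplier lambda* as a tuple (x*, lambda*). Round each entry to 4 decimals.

Form the Lagrangian:
  L(x, lambda) = (1/2) x^T Q x + c^T x + lambda^T (A x - b)
Stationarity (grad_x L = 0): Q x + c + A^T lambda = 0.
Primal feasibility: A x = b.

This gives the KKT block system:
  [ Q   A^T ] [ x     ]   [-c ]
  [ A    0  ] [ lambda ] = [ b ]

Solving the linear system:
  x*      = (-1, 1)
  lambda* = (-0.6667)
  f(x*)   = 1

x* = (-1, 1), lambda* = (-0.6667)


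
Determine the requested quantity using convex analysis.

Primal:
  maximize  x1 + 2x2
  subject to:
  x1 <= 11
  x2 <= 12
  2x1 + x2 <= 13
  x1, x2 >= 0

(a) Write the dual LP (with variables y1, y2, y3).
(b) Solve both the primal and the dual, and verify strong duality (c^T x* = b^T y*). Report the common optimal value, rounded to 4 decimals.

The standard primal-dual pair for 'max c^T x s.t. A x <= b, x >= 0' is:
  Dual:  min b^T y  s.t.  A^T y >= c,  y >= 0.

So the dual LP is:
  minimize  11y1 + 12y2 + 13y3
  subject to:
    y1 + 2y3 >= 1
    y2 + y3 >= 2
    y1, y2, y3 >= 0

Solving the primal: x* = (0.5, 12).
  primal value c^T x* = 24.5.
Solving the dual: y* = (0, 1.5, 0.5).
  dual value b^T y* = 24.5.
Strong duality: c^T x* = b^T y*. Confirmed.

24.5


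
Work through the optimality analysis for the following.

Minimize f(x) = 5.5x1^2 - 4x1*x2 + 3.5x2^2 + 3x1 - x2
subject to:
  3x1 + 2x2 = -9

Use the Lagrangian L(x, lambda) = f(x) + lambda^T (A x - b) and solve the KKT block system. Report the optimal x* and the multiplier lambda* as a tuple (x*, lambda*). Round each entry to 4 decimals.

Form the Lagrangian:
  L(x, lambda) = (1/2) x^T Q x + c^T x + lambda^T (A x - b)
Stationarity (grad_x L = 0): Q x + c + A^T lambda = 0.
Primal feasibility: A x = b.

This gives the KKT block system:
  [ Q   A^T ] [ x     ]   [-c ]
  [ A    0  ] [ lambda ] = [ b ]

Solving the linear system:
  x*      = (-1.8, -1.8)
  lambda* = (3.2)
  f(x*)   = 12.6

x* = (-1.8, -1.8), lambda* = (3.2)


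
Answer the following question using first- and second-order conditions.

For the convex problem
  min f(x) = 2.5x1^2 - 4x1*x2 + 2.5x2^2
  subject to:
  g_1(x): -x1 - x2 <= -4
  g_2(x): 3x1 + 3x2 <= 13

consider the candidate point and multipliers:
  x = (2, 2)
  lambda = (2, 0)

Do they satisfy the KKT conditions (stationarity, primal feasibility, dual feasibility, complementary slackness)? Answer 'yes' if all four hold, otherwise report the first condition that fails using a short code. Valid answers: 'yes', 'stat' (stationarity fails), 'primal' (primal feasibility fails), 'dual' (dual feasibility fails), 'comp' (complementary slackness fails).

Gradient of f: grad f(x) = Q x + c = (2, 2)
Constraint values g_i(x) = a_i^T x - b_i:
  g_1((2, 2)) = 0
  g_2((2, 2)) = -1
Stationarity residual: grad f(x) + sum_i lambda_i a_i = (0, 0)
  -> stationarity OK
Primal feasibility (all g_i <= 0): OK
Dual feasibility (all lambda_i >= 0): OK
Complementary slackness (lambda_i * g_i(x) = 0 for all i): OK

Verdict: yes, KKT holds.

yes


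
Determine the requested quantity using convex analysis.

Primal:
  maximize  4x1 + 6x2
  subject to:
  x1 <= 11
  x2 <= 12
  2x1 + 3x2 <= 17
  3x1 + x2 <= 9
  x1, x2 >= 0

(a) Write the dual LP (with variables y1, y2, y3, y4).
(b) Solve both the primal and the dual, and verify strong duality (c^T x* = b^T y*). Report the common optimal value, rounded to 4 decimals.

The standard primal-dual pair for 'max c^T x s.t. A x <= b, x >= 0' is:
  Dual:  min b^T y  s.t.  A^T y >= c,  y >= 0.

So the dual LP is:
  minimize  11y1 + 12y2 + 17y3 + 9y4
  subject to:
    y1 + 2y3 + 3y4 >= 4
    y2 + 3y3 + y4 >= 6
    y1, y2, y3, y4 >= 0

Solving the primal: x* = (1.4286, 4.7143).
  primal value c^T x* = 34.
Solving the dual: y* = (0, 0, 2, 0).
  dual value b^T y* = 34.
Strong duality: c^T x* = b^T y*. Confirmed.

34


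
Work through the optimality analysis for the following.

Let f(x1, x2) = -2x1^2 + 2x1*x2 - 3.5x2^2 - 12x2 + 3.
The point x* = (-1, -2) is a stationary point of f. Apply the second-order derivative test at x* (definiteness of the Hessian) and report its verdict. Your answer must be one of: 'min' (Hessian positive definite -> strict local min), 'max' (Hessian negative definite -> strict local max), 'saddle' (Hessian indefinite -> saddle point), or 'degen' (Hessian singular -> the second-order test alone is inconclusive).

Compute the Hessian H = grad^2 f:
  H = [[-4, 2], [2, -7]]
Verify stationarity: grad f(x*) = H x* + g = (0, 0).
Eigenvalues of H: -8, -3.
Both eigenvalues < 0, so H is negative definite -> x* is a strict local max.

max


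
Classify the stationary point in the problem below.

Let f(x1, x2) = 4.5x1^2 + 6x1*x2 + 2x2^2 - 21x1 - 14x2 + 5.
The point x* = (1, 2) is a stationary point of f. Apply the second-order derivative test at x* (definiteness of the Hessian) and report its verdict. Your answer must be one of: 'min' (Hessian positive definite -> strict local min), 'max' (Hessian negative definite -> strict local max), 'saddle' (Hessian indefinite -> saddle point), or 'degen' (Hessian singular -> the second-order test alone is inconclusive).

Compute the Hessian H = grad^2 f:
  H = [[9, 6], [6, 4]]
Verify stationarity: grad f(x*) = H x* + g = (0, 0).
Eigenvalues of H: 0, 13.
H has a zero eigenvalue (singular; positive semidefinite but not definite), so H is neither positive definite, negative definite, nor indefinite. The second-order test alone is inconclusive -> degen.
(Indeed, f is constant along the null direction of H through x*, so x* is not a strict local extremum.)

degen


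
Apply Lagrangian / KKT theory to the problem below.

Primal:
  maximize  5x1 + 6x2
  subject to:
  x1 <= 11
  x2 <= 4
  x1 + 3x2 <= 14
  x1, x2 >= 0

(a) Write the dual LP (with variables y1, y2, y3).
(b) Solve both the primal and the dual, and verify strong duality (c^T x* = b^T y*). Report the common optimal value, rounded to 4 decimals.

The standard primal-dual pair for 'max c^T x s.t. A x <= b, x >= 0' is:
  Dual:  min b^T y  s.t.  A^T y >= c,  y >= 0.

So the dual LP is:
  minimize  11y1 + 4y2 + 14y3
  subject to:
    y1 + y3 >= 5
    y2 + 3y3 >= 6
    y1, y2, y3 >= 0

Solving the primal: x* = (11, 1).
  primal value c^T x* = 61.
Solving the dual: y* = (3, 0, 2).
  dual value b^T y* = 61.
Strong duality: c^T x* = b^T y*. Confirmed.

61


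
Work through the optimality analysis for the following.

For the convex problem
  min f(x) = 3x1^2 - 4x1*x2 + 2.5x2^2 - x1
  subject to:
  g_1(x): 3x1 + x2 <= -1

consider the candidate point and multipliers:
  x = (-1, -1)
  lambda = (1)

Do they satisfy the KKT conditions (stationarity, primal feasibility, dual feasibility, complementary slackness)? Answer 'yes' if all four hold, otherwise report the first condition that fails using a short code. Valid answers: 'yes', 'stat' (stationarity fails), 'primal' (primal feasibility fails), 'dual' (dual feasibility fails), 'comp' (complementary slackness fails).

Gradient of f: grad f(x) = Q x + c = (-3, -1)
Constraint values g_i(x) = a_i^T x - b_i:
  g_1((-1, -1)) = -3
Stationarity residual: grad f(x) + sum_i lambda_i a_i = (0, 0)
  -> stationarity OK
Primal feasibility (all g_i <= 0): OK
Dual feasibility (all lambda_i >= 0): OK
Complementary slackness (lambda_i * g_i(x) = 0 for all i): FAILS

Verdict: the first failing condition is complementary_slackness -> comp.

comp
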